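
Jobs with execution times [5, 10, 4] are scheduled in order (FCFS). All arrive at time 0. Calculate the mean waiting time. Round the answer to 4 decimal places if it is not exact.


FCFS order (as given): [5, 10, 4]
Waiting times:
  Job 1: wait = 0
  Job 2: wait = 5
  Job 3: wait = 15
Sum of waiting times = 20
Average waiting time = 20/3 = 6.6667

6.6667


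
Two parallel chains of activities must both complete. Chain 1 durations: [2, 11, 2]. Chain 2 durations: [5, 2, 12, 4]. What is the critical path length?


Path A total = 2 + 11 + 2 = 15
Path B total = 5 + 2 + 12 + 4 = 23
Critical path = longest path = max(15, 23) = 23

23


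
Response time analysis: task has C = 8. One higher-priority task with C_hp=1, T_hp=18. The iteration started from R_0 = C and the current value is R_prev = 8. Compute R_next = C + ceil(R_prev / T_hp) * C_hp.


R_next = C + ceil(R_prev / T_hp) * C_hp
ceil(8 / 18) = ceil(0.4444) = 1
Interference = 1 * 1 = 1
R_next = 8 + 1 = 9

9


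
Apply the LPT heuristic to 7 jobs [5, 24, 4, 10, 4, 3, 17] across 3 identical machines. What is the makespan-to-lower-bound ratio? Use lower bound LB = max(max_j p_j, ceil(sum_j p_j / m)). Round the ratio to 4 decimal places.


LPT order: [24, 17, 10, 5, 4, 4, 3]
Machine loads after assignment: [24, 21, 22]
LPT makespan = 24
Lower bound = max(max_job, ceil(total/3)) = max(24, 23) = 24
Ratio = 24 / 24 = 1.0

1.0


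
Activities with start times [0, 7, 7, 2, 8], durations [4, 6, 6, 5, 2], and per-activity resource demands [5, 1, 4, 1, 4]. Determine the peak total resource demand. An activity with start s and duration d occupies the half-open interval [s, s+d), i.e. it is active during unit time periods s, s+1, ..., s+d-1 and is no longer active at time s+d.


Each activity i is active on [start_i, start_i + duration_i).
Compute total resource usage per time slot:
  t=0: active resources = [5], total = 5
  t=1: active resources = [5], total = 5
  t=2: active resources = [5, 1], total = 6
  t=3: active resources = [5, 1], total = 6
  t=4: active resources = [1], total = 1
  t=5: active resources = [1], total = 1
  t=6: active resources = [1], total = 1
  t=7: active resources = [1, 4], total = 5
  t=8: active resources = [1, 4, 4], total = 9
  t=9: active resources = [1, 4, 4], total = 9
  t=10: active resources = [1, 4], total = 5
  t=11: active resources = [1, 4], total = 5
  t=12: active resources = [1, 4], total = 5
Peak resource demand = 9

9


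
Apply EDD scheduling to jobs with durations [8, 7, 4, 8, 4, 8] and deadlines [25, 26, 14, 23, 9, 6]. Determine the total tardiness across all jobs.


Sort by due date (EDD order): [(8, 6), (4, 9), (4, 14), (8, 23), (8, 25), (7, 26)]
Compute completion times and tardiness:
  Job 1: p=8, d=6, C=8, tardiness=max(0,8-6)=2
  Job 2: p=4, d=9, C=12, tardiness=max(0,12-9)=3
  Job 3: p=4, d=14, C=16, tardiness=max(0,16-14)=2
  Job 4: p=8, d=23, C=24, tardiness=max(0,24-23)=1
  Job 5: p=8, d=25, C=32, tardiness=max(0,32-25)=7
  Job 6: p=7, d=26, C=39, tardiness=max(0,39-26)=13
Total tardiness = 28

28


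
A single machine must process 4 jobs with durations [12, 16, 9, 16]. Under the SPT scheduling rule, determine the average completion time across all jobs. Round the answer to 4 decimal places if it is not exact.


Sort jobs by processing time (SPT order): [9, 12, 16, 16]
Compute completion times sequentially:
  Job 1: processing = 9, completes at 9
  Job 2: processing = 12, completes at 21
  Job 3: processing = 16, completes at 37
  Job 4: processing = 16, completes at 53
Sum of completion times = 120
Average completion time = 120/4 = 30.0

30.0


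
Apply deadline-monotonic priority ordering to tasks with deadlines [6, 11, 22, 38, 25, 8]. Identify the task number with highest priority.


Sort tasks by relative deadline (ascending):
  Task 1: deadline = 6
  Task 6: deadline = 8
  Task 2: deadline = 11
  Task 3: deadline = 22
  Task 5: deadline = 25
  Task 4: deadline = 38
Priority order (highest first): [1, 6, 2, 3, 5, 4]
Highest priority task = 1

1


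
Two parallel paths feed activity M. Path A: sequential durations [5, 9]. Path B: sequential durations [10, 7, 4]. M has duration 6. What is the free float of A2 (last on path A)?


ES(A2) = sum of predecessors on chain A = 5
EF(A2) = ES + duration = 5 + 9 = 14
Successor of A2 is M. ES(M) = max(sum(A), sum(B)) = max(14, 21) = 21
Free float = ES(successor) - EF(current) = 21 - 14 = 7

7


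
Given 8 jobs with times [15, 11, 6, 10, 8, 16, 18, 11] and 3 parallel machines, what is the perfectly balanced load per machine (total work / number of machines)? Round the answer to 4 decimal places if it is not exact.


Total processing time = 15 + 11 + 6 + 10 + 8 + 16 + 18 + 11 = 95
Number of machines = 3
Ideal balanced load = 95 / 3 = 31.6667

31.6667


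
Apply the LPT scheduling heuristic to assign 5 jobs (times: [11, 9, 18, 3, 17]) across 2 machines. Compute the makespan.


Sort jobs in decreasing order (LPT): [18, 17, 11, 9, 3]
Assign each job to the least loaded machine:
  Machine 1: jobs [18, 9, 3], load = 30
  Machine 2: jobs [17, 11], load = 28
Makespan = max load = 30

30


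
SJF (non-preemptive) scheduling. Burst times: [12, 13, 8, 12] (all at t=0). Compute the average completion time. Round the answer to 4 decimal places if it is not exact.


SJF order (ascending): [8, 12, 12, 13]
Completion times:
  Job 1: burst=8, C=8
  Job 2: burst=12, C=20
  Job 3: burst=12, C=32
  Job 4: burst=13, C=45
Average completion = 105/4 = 26.25

26.25


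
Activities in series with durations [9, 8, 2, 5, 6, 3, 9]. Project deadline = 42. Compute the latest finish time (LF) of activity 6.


LF(activity 6) = deadline - sum of successor durations
Successors: activities 7 through 7 with durations [9]
Sum of successor durations = 9
LF = 42 - 9 = 33

33


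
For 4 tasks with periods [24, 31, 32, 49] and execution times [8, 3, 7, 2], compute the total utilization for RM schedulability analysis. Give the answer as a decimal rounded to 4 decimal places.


Compute individual utilizations (exact fractions):
  Task 1: C/T = 8/24 = 1/3 (approx. 0.3333)
  Task 2: C/T = 3/31 (approx. 0.0968)
  Task 3: C/T = 7/32 (approx. 0.2188)
  Task 4: C/T = 2/49 (approx. 0.0408)
Total utilization U = 1/3 + 3/31 + 7/32 + 2/49 = 100571/145824
Rounded to 4 decimal places: U = 0.6897
RM (Liu & Layland) bound for 4 tasks = 0.756828; compare with U = 100571/145824 (approx. 0.689674)
U <= bound, so schedulable by RM sufficient condition.

0.6897


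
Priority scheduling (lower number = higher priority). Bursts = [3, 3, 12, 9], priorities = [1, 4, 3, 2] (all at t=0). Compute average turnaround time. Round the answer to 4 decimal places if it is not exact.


Sort by priority (ascending = highest first):
Order: [(1, 3), (2, 9), (3, 12), (4, 3)]
Completion times:
  Priority 1, burst=3, C=3
  Priority 2, burst=9, C=12
  Priority 3, burst=12, C=24
  Priority 4, burst=3, C=27
Average turnaround = 66/4 = 16.5

16.5


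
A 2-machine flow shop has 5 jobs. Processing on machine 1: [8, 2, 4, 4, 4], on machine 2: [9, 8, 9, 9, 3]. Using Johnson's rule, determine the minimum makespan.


Apply Johnson's rule:
  Group 1 (a <= b): [(2, 2, 8), (3, 4, 9), (4, 4, 9), (1, 8, 9)]
  Group 2 (a > b): [(5, 4, 3)]
Optimal job order: [2, 3, 4, 1, 5]
Schedule:
  Job 2: M1 done at 2, M2 done at 10
  Job 3: M1 done at 6, M2 done at 19
  Job 4: M1 done at 10, M2 done at 28
  Job 1: M1 done at 18, M2 done at 37
  Job 5: M1 done at 22, M2 done at 40
Makespan = 40

40


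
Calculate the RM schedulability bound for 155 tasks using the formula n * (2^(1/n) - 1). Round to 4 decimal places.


Compute 2^(1/155) = 1.0044819312
Subtract 1: 1.0044819312 - 1 = 0.0044819312
Multiply by n: 155 * 0.0044819312 = 0.6946993360
Round to 4 dp: 0.6947

0.6947


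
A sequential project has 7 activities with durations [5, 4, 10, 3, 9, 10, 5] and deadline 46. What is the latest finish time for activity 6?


LF(activity 6) = deadline - sum of successor durations
Successors: activities 7 through 7 with durations [5]
Sum of successor durations = 5
LF = 46 - 5 = 41

41


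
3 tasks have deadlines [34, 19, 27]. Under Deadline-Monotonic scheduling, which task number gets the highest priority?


Sort tasks by relative deadline (ascending):
  Task 2: deadline = 19
  Task 3: deadline = 27
  Task 1: deadline = 34
Priority order (highest first): [2, 3, 1]
Highest priority task = 2

2


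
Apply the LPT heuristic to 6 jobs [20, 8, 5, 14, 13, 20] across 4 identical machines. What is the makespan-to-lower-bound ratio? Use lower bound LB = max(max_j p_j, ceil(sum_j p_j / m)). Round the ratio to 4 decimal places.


LPT order: [20, 20, 14, 13, 8, 5]
Machine loads after assignment: [20, 20, 19, 21]
LPT makespan = 21
Lower bound = max(max_job, ceil(total/4)) = max(20, 20) = 20
Ratio = 21 / 20 = 1.05

1.05


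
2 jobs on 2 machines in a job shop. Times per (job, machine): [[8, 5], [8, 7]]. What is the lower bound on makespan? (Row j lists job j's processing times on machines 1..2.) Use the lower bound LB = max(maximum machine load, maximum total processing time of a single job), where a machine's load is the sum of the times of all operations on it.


Machine loads:
  Machine 1: 8 + 8 = 16
  Machine 2: 5 + 7 = 12
Max machine load = 16
Job totals:
  Job 1: 13
  Job 2: 15
Max job total = 15
Lower bound = max(16, 15) = 16

16


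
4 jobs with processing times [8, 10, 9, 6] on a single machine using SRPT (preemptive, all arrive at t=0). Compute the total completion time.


Since all jobs arrive at t=0, SRPT equals SPT ordering.
SPT order: [6, 8, 9, 10]
Completion times:
  Job 1: p=6, C=6
  Job 2: p=8, C=14
  Job 3: p=9, C=23
  Job 4: p=10, C=33
Total completion time = 6 + 14 + 23 + 33 = 76

76


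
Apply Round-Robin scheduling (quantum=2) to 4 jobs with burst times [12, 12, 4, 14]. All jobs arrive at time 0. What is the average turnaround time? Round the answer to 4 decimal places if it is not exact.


Time quantum = 2
Execution trace:
  J1 runs 2 units, time = 2
  J2 runs 2 units, time = 4
  J3 runs 2 units, time = 6
  J4 runs 2 units, time = 8
  J1 runs 2 units, time = 10
  J2 runs 2 units, time = 12
  J3 runs 2 units, time = 14
  J4 runs 2 units, time = 16
  J1 runs 2 units, time = 18
  J2 runs 2 units, time = 20
  J4 runs 2 units, time = 22
  J1 runs 2 units, time = 24
  J2 runs 2 units, time = 26
  J4 runs 2 units, time = 28
  J1 runs 2 units, time = 30
  J2 runs 2 units, time = 32
  J4 runs 2 units, time = 34
  J1 runs 2 units, time = 36
  J2 runs 2 units, time = 38
  J4 runs 2 units, time = 40
  J4 runs 2 units, time = 42
Finish times: [36, 38, 14, 42]
Average turnaround = 130/4 = 32.5

32.5


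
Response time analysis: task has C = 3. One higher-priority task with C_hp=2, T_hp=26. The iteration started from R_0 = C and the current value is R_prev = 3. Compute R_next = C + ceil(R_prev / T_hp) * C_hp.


R_next = C + ceil(R_prev / T_hp) * C_hp
ceil(3 / 26) = ceil(0.1154) = 1
Interference = 1 * 2 = 2
R_next = 3 + 2 = 5

5


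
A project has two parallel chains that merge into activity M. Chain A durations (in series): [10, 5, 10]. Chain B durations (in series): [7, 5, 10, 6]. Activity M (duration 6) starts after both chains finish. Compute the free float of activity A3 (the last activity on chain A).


ES(A3) = sum of predecessors on chain A = 15
EF(A3) = ES + duration = 15 + 10 = 25
Successor of A3 is M. ES(M) = max(sum(A), sum(B)) = max(25, 28) = 28
Free float = ES(successor) - EF(current) = 28 - 25 = 3

3


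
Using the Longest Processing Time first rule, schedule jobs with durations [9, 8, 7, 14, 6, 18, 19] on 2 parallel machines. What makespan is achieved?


Sort jobs in decreasing order (LPT): [19, 18, 14, 9, 8, 7, 6]
Assign each job to the least loaded machine:
  Machine 1: jobs [19, 9, 8, 6], load = 42
  Machine 2: jobs [18, 14, 7], load = 39
Makespan = max load = 42

42


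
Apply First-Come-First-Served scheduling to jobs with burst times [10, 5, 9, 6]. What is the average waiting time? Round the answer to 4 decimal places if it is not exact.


FCFS order (as given): [10, 5, 9, 6]
Waiting times:
  Job 1: wait = 0
  Job 2: wait = 10
  Job 3: wait = 15
  Job 4: wait = 24
Sum of waiting times = 49
Average waiting time = 49/4 = 12.25

12.25


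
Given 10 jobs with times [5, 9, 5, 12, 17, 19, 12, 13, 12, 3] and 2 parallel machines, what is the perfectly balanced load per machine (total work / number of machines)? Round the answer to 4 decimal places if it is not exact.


Total processing time = 5 + 9 + 5 + 12 + 17 + 19 + 12 + 13 + 12 + 3 = 107
Number of machines = 2
Ideal balanced load = 107 / 2 = 53.5

53.5


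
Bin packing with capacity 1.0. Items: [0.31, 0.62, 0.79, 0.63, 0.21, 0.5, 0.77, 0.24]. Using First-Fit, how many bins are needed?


Place items sequentially using First-Fit:
  Item 0.31 -> new Bin 1
  Item 0.62 -> Bin 1 (now 0.93)
  Item 0.79 -> new Bin 2
  Item 0.63 -> new Bin 3
  Item 0.21 -> Bin 2 (now 1.0)
  Item 0.5 -> new Bin 4
  Item 0.77 -> new Bin 5
  Item 0.24 -> Bin 3 (now 0.87)
Total bins used = 5

5


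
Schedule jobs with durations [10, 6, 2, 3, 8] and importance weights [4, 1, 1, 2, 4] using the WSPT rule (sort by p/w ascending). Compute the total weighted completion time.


Compute p/w ratios and sort ascending (WSPT): [(3, 2), (2, 1), (8, 4), (10, 4), (6, 1)]
Compute weighted completion times:
  Job (p=3,w=2): C=3, w*C=2*3=6
  Job (p=2,w=1): C=5, w*C=1*5=5
  Job (p=8,w=4): C=13, w*C=4*13=52
  Job (p=10,w=4): C=23, w*C=4*23=92
  Job (p=6,w=1): C=29, w*C=1*29=29
Total weighted completion time = 184

184


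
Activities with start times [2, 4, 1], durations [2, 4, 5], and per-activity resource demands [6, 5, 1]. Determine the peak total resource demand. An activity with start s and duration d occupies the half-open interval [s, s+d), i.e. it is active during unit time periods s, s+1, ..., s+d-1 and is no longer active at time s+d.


Each activity i is active on [start_i, start_i + duration_i).
Compute total resource usage per time slot:
  t=0: active resources = [], total = 0
  t=1: active resources = [1], total = 1
  t=2: active resources = [6, 1], total = 7
  t=3: active resources = [6, 1], total = 7
  t=4: active resources = [5, 1], total = 6
  t=5: active resources = [5, 1], total = 6
  t=6: active resources = [5], total = 5
  t=7: active resources = [5], total = 5
Peak resource demand = 7

7


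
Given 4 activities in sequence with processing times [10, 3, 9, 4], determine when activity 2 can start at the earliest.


Activity 2 starts after activities 1 through 1 complete.
Predecessor durations: [10]
ES = 10 = 10

10


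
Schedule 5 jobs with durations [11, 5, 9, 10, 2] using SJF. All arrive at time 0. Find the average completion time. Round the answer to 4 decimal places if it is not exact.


SJF order (ascending): [2, 5, 9, 10, 11]
Completion times:
  Job 1: burst=2, C=2
  Job 2: burst=5, C=7
  Job 3: burst=9, C=16
  Job 4: burst=10, C=26
  Job 5: burst=11, C=37
Average completion = 88/5 = 17.6

17.6


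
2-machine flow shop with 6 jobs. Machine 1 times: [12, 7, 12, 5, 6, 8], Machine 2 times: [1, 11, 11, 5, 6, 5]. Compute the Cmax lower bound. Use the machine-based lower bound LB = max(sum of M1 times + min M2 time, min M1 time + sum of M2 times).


LB1 = sum(M1 times) + min(M2 times) = 50 + 1 = 51
LB2 = min(M1 times) + sum(M2 times) = 5 + 39 = 44
Lower bound = max(LB1, LB2) = max(51, 44) = 51

51


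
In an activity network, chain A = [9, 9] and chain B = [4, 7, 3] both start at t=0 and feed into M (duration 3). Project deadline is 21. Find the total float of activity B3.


Forward pass: ES(B3) = sum of predecessors on chain B = 11
EF = ES + duration = 11 + 3 = 14
Backward pass: LF(M) = deadline = 21; LS(M) = 21 - 3 = 18
LF(B3) = LS(M) - sum(successors on chain B) = 18 - 0 = 18
LS = LF - duration = 18 - 3 = 15
Total float = LS - ES = 15 - 11 = 4

4


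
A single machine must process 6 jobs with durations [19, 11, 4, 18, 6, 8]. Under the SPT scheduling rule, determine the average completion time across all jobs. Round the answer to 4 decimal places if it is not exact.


Sort jobs by processing time (SPT order): [4, 6, 8, 11, 18, 19]
Compute completion times sequentially:
  Job 1: processing = 4, completes at 4
  Job 2: processing = 6, completes at 10
  Job 3: processing = 8, completes at 18
  Job 4: processing = 11, completes at 29
  Job 5: processing = 18, completes at 47
  Job 6: processing = 19, completes at 66
Sum of completion times = 174
Average completion time = 174/6 = 29.0

29.0


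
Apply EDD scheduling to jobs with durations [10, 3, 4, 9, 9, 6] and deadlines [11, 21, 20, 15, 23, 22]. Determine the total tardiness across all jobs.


Sort by due date (EDD order): [(10, 11), (9, 15), (4, 20), (3, 21), (6, 22), (9, 23)]
Compute completion times and tardiness:
  Job 1: p=10, d=11, C=10, tardiness=max(0,10-11)=0
  Job 2: p=9, d=15, C=19, tardiness=max(0,19-15)=4
  Job 3: p=4, d=20, C=23, tardiness=max(0,23-20)=3
  Job 4: p=3, d=21, C=26, tardiness=max(0,26-21)=5
  Job 5: p=6, d=22, C=32, tardiness=max(0,32-22)=10
  Job 6: p=9, d=23, C=41, tardiness=max(0,41-23)=18
Total tardiness = 40

40


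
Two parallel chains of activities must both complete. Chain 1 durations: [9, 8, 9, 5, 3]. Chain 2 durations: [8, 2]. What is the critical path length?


Path A total = 9 + 8 + 9 + 5 + 3 = 34
Path B total = 8 + 2 = 10
Critical path = longest path = max(34, 10) = 34

34


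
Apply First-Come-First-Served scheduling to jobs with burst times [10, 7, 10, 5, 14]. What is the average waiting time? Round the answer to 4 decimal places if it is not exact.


FCFS order (as given): [10, 7, 10, 5, 14]
Waiting times:
  Job 1: wait = 0
  Job 2: wait = 10
  Job 3: wait = 17
  Job 4: wait = 27
  Job 5: wait = 32
Sum of waiting times = 86
Average waiting time = 86/5 = 17.2

17.2


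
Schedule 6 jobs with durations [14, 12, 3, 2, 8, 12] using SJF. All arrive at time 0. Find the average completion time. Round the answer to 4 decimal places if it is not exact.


SJF order (ascending): [2, 3, 8, 12, 12, 14]
Completion times:
  Job 1: burst=2, C=2
  Job 2: burst=3, C=5
  Job 3: burst=8, C=13
  Job 4: burst=12, C=25
  Job 5: burst=12, C=37
  Job 6: burst=14, C=51
Average completion = 133/6 = 22.1667

22.1667


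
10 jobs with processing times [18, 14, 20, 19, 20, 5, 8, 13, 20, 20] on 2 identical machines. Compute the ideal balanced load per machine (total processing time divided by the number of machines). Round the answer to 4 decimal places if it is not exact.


Total processing time = 18 + 14 + 20 + 19 + 20 + 5 + 8 + 13 + 20 + 20 = 157
Number of machines = 2
Ideal balanced load = 157 / 2 = 78.5

78.5


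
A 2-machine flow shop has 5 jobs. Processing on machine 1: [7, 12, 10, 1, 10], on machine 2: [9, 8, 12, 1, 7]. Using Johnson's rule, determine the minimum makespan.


Apply Johnson's rule:
  Group 1 (a <= b): [(4, 1, 1), (1, 7, 9), (3, 10, 12)]
  Group 2 (a > b): [(2, 12, 8), (5, 10, 7)]
Optimal job order: [4, 1, 3, 2, 5]
Schedule:
  Job 4: M1 done at 1, M2 done at 2
  Job 1: M1 done at 8, M2 done at 17
  Job 3: M1 done at 18, M2 done at 30
  Job 2: M1 done at 30, M2 done at 38
  Job 5: M1 done at 40, M2 done at 47
Makespan = 47

47


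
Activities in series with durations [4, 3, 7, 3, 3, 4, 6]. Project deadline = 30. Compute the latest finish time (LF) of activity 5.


LF(activity 5) = deadline - sum of successor durations
Successors: activities 6 through 7 with durations [4, 6]
Sum of successor durations = 10
LF = 30 - 10 = 20

20


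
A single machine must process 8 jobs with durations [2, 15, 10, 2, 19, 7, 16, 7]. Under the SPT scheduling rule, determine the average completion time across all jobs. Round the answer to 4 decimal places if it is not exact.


Sort jobs by processing time (SPT order): [2, 2, 7, 7, 10, 15, 16, 19]
Compute completion times sequentially:
  Job 1: processing = 2, completes at 2
  Job 2: processing = 2, completes at 4
  Job 3: processing = 7, completes at 11
  Job 4: processing = 7, completes at 18
  Job 5: processing = 10, completes at 28
  Job 6: processing = 15, completes at 43
  Job 7: processing = 16, completes at 59
  Job 8: processing = 19, completes at 78
Sum of completion times = 243
Average completion time = 243/8 = 30.375

30.375


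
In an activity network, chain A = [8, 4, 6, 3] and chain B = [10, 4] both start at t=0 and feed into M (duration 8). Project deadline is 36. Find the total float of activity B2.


Forward pass: ES(B2) = sum of predecessors on chain B = 10
EF = ES + duration = 10 + 4 = 14
Backward pass: LF(M) = deadline = 36; LS(M) = 36 - 8 = 28
LF(B2) = LS(M) - sum(successors on chain B) = 28 - 0 = 28
LS = LF - duration = 28 - 4 = 24
Total float = LS - ES = 24 - 10 = 14

14


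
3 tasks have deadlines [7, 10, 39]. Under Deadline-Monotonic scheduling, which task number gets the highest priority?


Sort tasks by relative deadline (ascending):
  Task 1: deadline = 7
  Task 2: deadline = 10
  Task 3: deadline = 39
Priority order (highest first): [1, 2, 3]
Highest priority task = 1

1


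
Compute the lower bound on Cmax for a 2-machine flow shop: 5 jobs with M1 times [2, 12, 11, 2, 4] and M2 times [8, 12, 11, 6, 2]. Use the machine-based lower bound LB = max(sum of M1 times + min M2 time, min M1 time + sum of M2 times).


LB1 = sum(M1 times) + min(M2 times) = 31 + 2 = 33
LB2 = min(M1 times) + sum(M2 times) = 2 + 39 = 41
Lower bound = max(LB1, LB2) = max(33, 41) = 41

41


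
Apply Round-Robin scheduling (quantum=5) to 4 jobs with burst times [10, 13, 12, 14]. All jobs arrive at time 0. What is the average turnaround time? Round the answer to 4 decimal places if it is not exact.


Time quantum = 5
Execution trace:
  J1 runs 5 units, time = 5
  J2 runs 5 units, time = 10
  J3 runs 5 units, time = 15
  J4 runs 5 units, time = 20
  J1 runs 5 units, time = 25
  J2 runs 5 units, time = 30
  J3 runs 5 units, time = 35
  J4 runs 5 units, time = 40
  J2 runs 3 units, time = 43
  J3 runs 2 units, time = 45
  J4 runs 4 units, time = 49
Finish times: [25, 43, 45, 49]
Average turnaround = 162/4 = 40.5

40.5


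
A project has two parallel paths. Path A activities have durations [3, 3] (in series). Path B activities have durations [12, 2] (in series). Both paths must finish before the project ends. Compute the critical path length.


Path A total = 3 + 3 = 6
Path B total = 12 + 2 = 14
Critical path = longest path = max(6, 14) = 14

14


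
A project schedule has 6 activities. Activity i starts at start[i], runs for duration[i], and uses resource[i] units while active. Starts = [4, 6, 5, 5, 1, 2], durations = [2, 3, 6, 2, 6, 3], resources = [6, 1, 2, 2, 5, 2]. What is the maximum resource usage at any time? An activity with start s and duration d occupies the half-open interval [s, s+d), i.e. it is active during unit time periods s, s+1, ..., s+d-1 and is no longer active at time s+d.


Each activity i is active on [start_i, start_i + duration_i).
Compute total resource usage per time slot:
  t=0: active resources = [], total = 0
  t=1: active resources = [5], total = 5
  t=2: active resources = [5, 2], total = 7
  t=3: active resources = [5, 2], total = 7
  t=4: active resources = [6, 5, 2], total = 13
  t=5: active resources = [6, 2, 2, 5], total = 15
  t=6: active resources = [1, 2, 2, 5], total = 10
  t=7: active resources = [1, 2], total = 3
  t=8: active resources = [1, 2], total = 3
  t=9: active resources = [2], total = 2
  t=10: active resources = [2], total = 2
Peak resource demand = 15

15


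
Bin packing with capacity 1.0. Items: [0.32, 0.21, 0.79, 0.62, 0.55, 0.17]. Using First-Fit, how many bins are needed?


Place items sequentially using First-Fit:
  Item 0.32 -> new Bin 1
  Item 0.21 -> Bin 1 (now 0.53)
  Item 0.79 -> new Bin 2
  Item 0.62 -> new Bin 3
  Item 0.55 -> new Bin 4
  Item 0.17 -> Bin 1 (now 0.7)
Total bins used = 4

4


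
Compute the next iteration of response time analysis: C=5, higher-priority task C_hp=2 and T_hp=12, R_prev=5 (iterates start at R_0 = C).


R_next = C + ceil(R_prev / T_hp) * C_hp
ceil(5 / 12) = ceil(0.4167) = 1
Interference = 1 * 2 = 2
R_next = 5 + 2 = 7

7


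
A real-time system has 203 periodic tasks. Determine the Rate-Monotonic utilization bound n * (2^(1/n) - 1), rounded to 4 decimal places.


Compute 2^(1/203) = 1.0034203542
Subtract 1: 1.0034203542 - 1 = 0.0034203542
Multiply by n: 203 * 0.0034203542 = 0.6943319026
Round to 4 dp: 0.6943

0.6943


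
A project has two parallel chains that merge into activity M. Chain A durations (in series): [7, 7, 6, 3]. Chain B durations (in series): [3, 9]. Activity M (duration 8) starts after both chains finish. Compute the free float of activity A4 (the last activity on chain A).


ES(A4) = sum of predecessors on chain A = 20
EF(A4) = ES + duration = 20 + 3 = 23
Successor of A4 is M. ES(M) = max(sum(A), sum(B)) = max(23, 12) = 23
Free float = ES(successor) - EF(current) = 23 - 23 = 0

0


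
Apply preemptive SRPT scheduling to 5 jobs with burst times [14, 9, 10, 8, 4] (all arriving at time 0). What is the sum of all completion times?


Since all jobs arrive at t=0, SRPT equals SPT ordering.
SPT order: [4, 8, 9, 10, 14]
Completion times:
  Job 1: p=4, C=4
  Job 2: p=8, C=12
  Job 3: p=9, C=21
  Job 4: p=10, C=31
  Job 5: p=14, C=45
Total completion time = 4 + 12 + 21 + 31 + 45 = 113

113


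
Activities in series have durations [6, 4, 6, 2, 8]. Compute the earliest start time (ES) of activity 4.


Activity 4 starts after activities 1 through 3 complete.
Predecessor durations: [6, 4, 6]
ES = 6 + 4 + 6 = 16

16


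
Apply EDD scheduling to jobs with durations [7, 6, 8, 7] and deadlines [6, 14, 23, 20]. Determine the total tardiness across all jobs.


Sort by due date (EDD order): [(7, 6), (6, 14), (7, 20), (8, 23)]
Compute completion times and tardiness:
  Job 1: p=7, d=6, C=7, tardiness=max(0,7-6)=1
  Job 2: p=6, d=14, C=13, tardiness=max(0,13-14)=0
  Job 3: p=7, d=20, C=20, tardiness=max(0,20-20)=0
  Job 4: p=8, d=23, C=28, tardiness=max(0,28-23)=5
Total tardiness = 6

6


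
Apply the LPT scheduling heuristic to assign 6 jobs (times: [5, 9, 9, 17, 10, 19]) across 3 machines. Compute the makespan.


Sort jobs in decreasing order (LPT): [19, 17, 10, 9, 9, 5]
Assign each job to the least loaded machine:
  Machine 1: jobs [19, 5], load = 24
  Machine 2: jobs [17, 9], load = 26
  Machine 3: jobs [10, 9], load = 19
Makespan = max load = 26

26


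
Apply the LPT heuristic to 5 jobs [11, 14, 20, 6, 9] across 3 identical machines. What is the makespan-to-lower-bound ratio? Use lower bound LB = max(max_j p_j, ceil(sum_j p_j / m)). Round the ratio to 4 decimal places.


LPT order: [20, 14, 11, 9, 6]
Machine loads after assignment: [20, 20, 20]
LPT makespan = 20
Lower bound = max(max_job, ceil(total/3)) = max(20, 20) = 20
Ratio = 20 / 20 = 1.0

1.0


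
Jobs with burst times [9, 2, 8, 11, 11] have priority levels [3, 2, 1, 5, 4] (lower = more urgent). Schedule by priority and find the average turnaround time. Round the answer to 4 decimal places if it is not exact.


Sort by priority (ascending = highest first):
Order: [(1, 8), (2, 2), (3, 9), (4, 11), (5, 11)]
Completion times:
  Priority 1, burst=8, C=8
  Priority 2, burst=2, C=10
  Priority 3, burst=9, C=19
  Priority 4, burst=11, C=30
  Priority 5, burst=11, C=41
Average turnaround = 108/5 = 21.6

21.6


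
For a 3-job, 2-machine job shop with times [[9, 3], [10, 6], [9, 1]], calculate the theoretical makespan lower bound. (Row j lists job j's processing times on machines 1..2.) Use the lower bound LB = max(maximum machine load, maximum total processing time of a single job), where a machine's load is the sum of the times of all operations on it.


Machine loads:
  Machine 1: 9 + 10 + 9 = 28
  Machine 2: 3 + 6 + 1 = 10
Max machine load = 28
Job totals:
  Job 1: 12
  Job 2: 16
  Job 3: 10
Max job total = 16
Lower bound = max(28, 16) = 28

28


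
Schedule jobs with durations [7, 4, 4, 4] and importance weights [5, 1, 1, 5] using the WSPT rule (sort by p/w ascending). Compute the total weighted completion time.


Compute p/w ratios and sort ascending (WSPT): [(4, 5), (7, 5), (4, 1), (4, 1)]
Compute weighted completion times:
  Job (p=4,w=5): C=4, w*C=5*4=20
  Job (p=7,w=5): C=11, w*C=5*11=55
  Job (p=4,w=1): C=15, w*C=1*15=15
  Job (p=4,w=1): C=19, w*C=1*19=19
Total weighted completion time = 109

109


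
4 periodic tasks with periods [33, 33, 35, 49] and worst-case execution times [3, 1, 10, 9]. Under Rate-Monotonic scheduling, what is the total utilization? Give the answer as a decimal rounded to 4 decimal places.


Compute individual utilizations (exact fractions):
  Task 1: C/T = 3/33 = 1/11 (approx. 0.0909)
  Task 2: C/T = 1/33 (approx. 0.0303)
  Task 3: C/T = 10/35 = 2/7 (approx. 0.2857)
  Task 4: C/T = 9/49 (approx. 0.1837)
Total utilization U = 1/11 + 1/33 + 2/7 + 9/49 = 955/1617
Rounded to 4 decimal places: U = 0.5906
RM (Liu & Layland) bound for 4 tasks = 0.756828; compare with U = 955/1617 (approx. 0.590600)
U <= bound, so schedulable by RM sufficient condition.

0.5906


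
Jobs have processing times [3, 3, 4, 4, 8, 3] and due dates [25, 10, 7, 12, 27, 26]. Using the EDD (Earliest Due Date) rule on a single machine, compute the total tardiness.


Sort by due date (EDD order): [(4, 7), (3, 10), (4, 12), (3, 25), (3, 26), (8, 27)]
Compute completion times and tardiness:
  Job 1: p=4, d=7, C=4, tardiness=max(0,4-7)=0
  Job 2: p=3, d=10, C=7, tardiness=max(0,7-10)=0
  Job 3: p=4, d=12, C=11, tardiness=max(0,11-12)=0
  Job 4: p=3, d=25, C=14, tardiness=max(0,14-25)=0
  Job 5: p=3, d=26, C=17, tardiness=max(0,17-26)=0
  Job 6: p=8, d=27, C=25, tardiness=max(0,25-27)=0
Total tardiness = 0

0


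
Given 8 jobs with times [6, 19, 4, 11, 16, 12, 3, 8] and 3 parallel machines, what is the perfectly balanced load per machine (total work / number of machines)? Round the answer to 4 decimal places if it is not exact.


Total processing time = 6 + 19 + 4 + 11 + 16 + 12 + 3 + 8 = 79
Number of machines = 3
Ideal balanced load = 79 / 3 = 26.3333

26.3333


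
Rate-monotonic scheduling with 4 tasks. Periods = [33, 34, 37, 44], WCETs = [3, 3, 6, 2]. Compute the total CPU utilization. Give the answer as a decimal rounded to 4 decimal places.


Compute individual utilizations (exact fractions):
  Task 1: C/T = 3/33 = 1/11 (approx. 0.0909)
  Task 2: C/T = 3/34 (approx. 0.0882)
  Task 3: C/T = 6/37 (approx. 0.1622)
  Task 4: C/T = 2/44 = 1/22 (approx. 0.0455)
Total utilization U = 1/11 + 3/34 + 6/37 + 1/22 = 2676/6919
Rounded to 4 decimal places: U = 0.3868
RM (Liu & Layland) bound for 4 tasks = 0.756828; compare with U = 2676/6919 (approx. 0.386761)
U <= bound, so schedulable by RM sufficient condition.

0.3868


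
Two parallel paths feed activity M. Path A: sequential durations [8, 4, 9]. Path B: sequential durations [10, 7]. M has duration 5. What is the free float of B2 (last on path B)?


ES(B2) = sum of predecessors on chain B = 10
EF(B2) = ES + duration = 10 + 7 = 17
Successor of B2 is M. ES(M) = max(sum(A), sum(B)) = max(21, 17) = 21
Free float = ES(successor) - EF(current) = 21 - 17 = 4

4


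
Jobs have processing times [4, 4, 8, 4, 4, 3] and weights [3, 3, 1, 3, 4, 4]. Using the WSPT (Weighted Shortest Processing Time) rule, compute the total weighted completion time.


Compute p/w ratios and sort ascending (WSPT): [(3, 4), (4, 4), (4, 3), (4, 3), (4, 3), (8, 1)]
Compute weighted completion times:
  Job (p=3,w=4): C=3, w*C=4*3=12
  Job (p=4,w=4): C=7, w*C=4*7=28
  Job (p=4,w=3): C=11, w*C=3*11=33
  Job (p=4,w=3): C=15, w*C=3*15=45
  Job (p=4,w=3): C=19, w*C=3*19=57
  Job (p=8,w=1): C=27, w*C=1*27=27
Total weighted completion time = 202

202


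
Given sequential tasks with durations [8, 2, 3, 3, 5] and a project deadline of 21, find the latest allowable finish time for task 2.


LF(activity 2) = deadline - sum of successor durations
Successors: activities 3 through 5 with durations [3, 3, 5]
Sum of successor durations = 11
LF = 21 - 11 = 10

10


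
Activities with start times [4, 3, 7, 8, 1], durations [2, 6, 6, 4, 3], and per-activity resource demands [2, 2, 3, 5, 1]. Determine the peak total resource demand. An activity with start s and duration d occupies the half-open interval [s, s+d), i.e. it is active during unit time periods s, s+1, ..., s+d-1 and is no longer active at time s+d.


Each activity i is active on [start_i, start_i + duration_i).
Compute total resource usage per time slot:
  t=0: active resources = [], total = 0
  t=1: active resources = [1], total = 1
  t=2: active resources = [1], total = 1
  t=3: active resources = [2, 1], total = 3
  t=4: active resources = [2, 2], total = 4
  t=5: active resources = [2, 2], total = 4
  t=6: active resources = [2], total = 2
  t=7: active resources = [2, 3], total = 5
  t=8: active resources = [2, 3, 5], total = 10
  t=9: active resources = [3, 5], total = 8
  t=10: active resources = [3, 5], total = 8
  t=11: active resources = [3, 5], total = 8
  t=12: active resources = [3], total = 3
Peak resource demand = 10

10


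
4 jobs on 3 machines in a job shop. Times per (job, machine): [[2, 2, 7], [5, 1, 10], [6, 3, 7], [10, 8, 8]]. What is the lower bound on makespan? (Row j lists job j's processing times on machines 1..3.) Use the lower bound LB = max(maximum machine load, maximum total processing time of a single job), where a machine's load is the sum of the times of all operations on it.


Machine loads:
  Machine 1: 2 + 5 + 6 + 10 = 23
  Machine 2: 2 + 1 + 3 + 8 = 14
  Machine 3: 7 + 10 + 7 + 8 = 32
Max machine load = 32
Job totals:
  Job 1: 11
  Job 2: 16
  Job 3: 16
  Job 4: 26
Max job total = 26
Lower bound = max(32, 26) = 32

32


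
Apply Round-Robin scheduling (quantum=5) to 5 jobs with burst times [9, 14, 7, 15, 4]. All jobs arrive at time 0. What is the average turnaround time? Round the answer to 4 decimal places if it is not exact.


Time quantum = 5
Execution trace:
  J1 runs 5 units, time = 5
  J2 runs 5 units, time = 10
  J3 runs 5 units, time = 15
  J4 runs 5 units, time = 20
  J5 runs 4 units, time = 24
  J1 runs 4 units, time = 28
  J2 runs 5 units, time = 33
  J3 runs 2 units, time = 35
  J4 runs 5 units, time = 40
  J2 runs 4 units, time = 44
  J4 runs 5 units, time = 49
Finish times: [28, 44, 35, 49, 24]
Average turnaround = 180/5 = 36.0

36.0


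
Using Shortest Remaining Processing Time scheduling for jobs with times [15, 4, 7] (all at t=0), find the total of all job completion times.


Since all jobs arrive at t=0, SRPT equals SPT ordering.
SPT order: [4, 7, 15]
Completion times:
  Job 1: p=4, C=4
  Job 2: p=7, C=11
  Job 3: p=15, C=26
Total completion time = 4 + 11 + 26 = 41

41


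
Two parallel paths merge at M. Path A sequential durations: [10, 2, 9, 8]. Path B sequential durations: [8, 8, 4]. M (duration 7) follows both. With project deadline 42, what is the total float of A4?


Forward pass: ES(A4) = sum of predecessors on chain A = 21
EF = ES + duration = 21 + 8 = 29
Backward pass: LF(M) = deadline = 42; LS(M) = 42 - 7 = 35
LF(A4) = LS(M) - sum(successors on chain A) = 35 - 0 = 35
LS = LF - duration = 35 - 8 = 27
Total float = LS - ES = 27 - 21 = 6

6


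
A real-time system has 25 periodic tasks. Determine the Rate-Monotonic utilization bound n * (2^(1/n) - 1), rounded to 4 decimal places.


Compute 2^(1/25) = 1.0281138267
Subtract 1: 1.0281138267 - 1 = 0.0281138267
Multiply by n: 25 * 0.0281138267 = 0.7028456675
Round to 4 dp: 0.7028

0.7028


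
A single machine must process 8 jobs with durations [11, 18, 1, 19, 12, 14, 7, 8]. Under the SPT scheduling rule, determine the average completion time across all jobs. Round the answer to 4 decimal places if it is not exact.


Sort jobs by processing time (SPT order): [1, 7, 8, 11, 12, 14, 18, 19]
Compute completion times sequentially:
  Job 1: processing = 1, completes at 1
  Job 2: processing = 7, completes at 8
  Job 3: processing = 8, completes at 16
  Job 4: processing = 11, completes at 27
  Job 5: processing = 12, completes at 39
  Job 6: processing = 14, completes at 53
  Job 7: processing = 18, completes at 71
  Job 8: processing = 19, completes at 90
Sum of completion times = 305
Average completion time = 305/8 = 38.125

38.125


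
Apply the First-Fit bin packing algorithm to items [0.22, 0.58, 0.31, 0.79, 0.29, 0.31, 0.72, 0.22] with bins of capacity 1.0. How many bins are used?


Place items sequentially using First-Fit:
  Item 0.22 -> new Bin 1
  Item 0.58 -> Bin 1 (now 0.8)
  Item 0.31 -> new Bin 2
  Item 0.79 -> new Bin 3
  Item 0.29 -> Bin 2 (now 0.6)
  Item 0.31 -> Bin 2 (now 0.91)
  Item 0.72 -> new Bin 4
  Item 0.22 -> Bin 4 (now 0.94)
Total bins used = 4

4


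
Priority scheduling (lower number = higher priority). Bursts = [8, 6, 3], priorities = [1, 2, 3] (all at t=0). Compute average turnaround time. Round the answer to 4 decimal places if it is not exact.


Sort by priority (ascending = highest first):
Order: [(1, 8), (2, 6), (3, 3)]
Completion times:
  Priority 1, burst=8, C=8
  Priority 2, burst=6, C=14
  Priority 3, burst=3, C=17
Average turnaround = 39/3 = 13.0

13.0


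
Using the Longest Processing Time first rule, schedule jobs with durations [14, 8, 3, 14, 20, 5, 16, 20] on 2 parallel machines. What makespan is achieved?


Sort jobs in decreasing order (LPT): [20, 20, 16, 14, 14, 8, 5, 3]
Assign each job to the least loaded machine:
  Machine 1: jobs [20, 16, 8, 5], load = 49
  Machine 2: jobs [20, 14, 14, 3], load = 51
Makespan = max load = 51

51


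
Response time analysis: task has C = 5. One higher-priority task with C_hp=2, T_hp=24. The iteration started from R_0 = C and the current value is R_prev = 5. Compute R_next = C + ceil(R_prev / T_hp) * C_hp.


R_next = C + ceil(R_prev / T_hp) * C_hp
ceil(5 / 24) = ceil(0.2083) = 1
Interference = 1 * 2 = 2
R_next = 5 + 2 = 7

7


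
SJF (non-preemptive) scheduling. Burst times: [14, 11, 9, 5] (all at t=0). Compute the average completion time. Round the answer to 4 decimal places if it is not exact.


SJF order (ascending): [5, 9, 11, 14]
Completion times:
  Job 1: burst=5, C=5
  Job 2: burst=9, C=14
  Job 3: burst=11, C=25
  Job 4: burst=14, C=39
Average completion = 83/4 = 20.75

20.75


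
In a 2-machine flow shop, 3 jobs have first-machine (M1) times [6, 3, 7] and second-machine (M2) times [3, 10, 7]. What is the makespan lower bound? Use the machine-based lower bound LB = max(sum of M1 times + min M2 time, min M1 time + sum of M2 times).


LB1 = sum(M1 times) + min(M2 times) = 16 + 3 = 19
LB2 = min(M1 times) + sum(M2 times) = 3 + 20 = 23
Lower bound = max(LB1, LB2) = max(19, 23) = 23

23


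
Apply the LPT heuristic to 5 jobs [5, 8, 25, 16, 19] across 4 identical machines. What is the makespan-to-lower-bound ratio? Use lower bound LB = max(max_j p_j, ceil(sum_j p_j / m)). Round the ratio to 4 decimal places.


LPT order: [25, 19, 16, 8, 5]
Machine loads after assignment: [25, 19, 16, 13]
LPT makespan = 25
Lower bound = max(max_job, ceil(total/4)) = max(25, 19) = 25
Ratio = 25 / 25 = 1.0

1.0


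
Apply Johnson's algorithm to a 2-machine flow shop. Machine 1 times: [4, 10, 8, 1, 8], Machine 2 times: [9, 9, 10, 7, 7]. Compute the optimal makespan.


Apply Johnson's rule:
  Group 1 (a <= b): [(4, 1, 7), (1, 4, 9), (3, 8, 10)]
  Group 2 (a > b): [(2, 10, 9), (5, 8, 7)]
Optimal job order: [4, 1, 3, 2, 5]
Schedule:
  Job 4: M1 done at 1, M2 done at 8
  Job 1: M1 done at 5, M2 done at 17
  Job 3: M1 done at 13, M2 done at 27
  Job 2: M1 done at 23, M2 done at 36
  Job 5: M1 done at 31, M2 done at 43
Makespan = 43

43


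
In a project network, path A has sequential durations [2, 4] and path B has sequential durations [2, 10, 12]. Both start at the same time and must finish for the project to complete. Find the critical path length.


Path A total = 2 + 4 = 6
Path B total = 2 + 10 + 12 = 24
Critical path = longest path = max(6, 24) = 24

24


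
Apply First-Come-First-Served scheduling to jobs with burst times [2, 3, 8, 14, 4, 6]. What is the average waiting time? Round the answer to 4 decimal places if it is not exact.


FCFS order (as given): [2, 3, 8, 14, 4, 6]
Waiting times:
  Job 1: wait = 0
  Job 2: wait = 2
  Job 3: wait = 5
  Job 4: wait = 13
  Job 5: wait = 27
  Job 6: wait = 31
Sum of waiting times = 78
Average waiting time = 78/6 = 13.0

13.0
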